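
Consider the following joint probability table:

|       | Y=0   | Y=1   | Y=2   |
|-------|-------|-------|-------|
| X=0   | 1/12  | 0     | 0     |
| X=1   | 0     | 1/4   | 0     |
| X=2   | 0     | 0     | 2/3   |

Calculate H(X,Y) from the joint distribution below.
H(X,Y) = -Σ P(X,Y) log₂ P(X,Y), summed over the non-zero cells:
H(X,Y) = -[(1/12)·log₂(1/12) + (1/4)·log₂(1/4) + (2/3)·log₂(2/3)]
  = 0.2987 + 0.5000 + 0.3900
  = 1.1887 bits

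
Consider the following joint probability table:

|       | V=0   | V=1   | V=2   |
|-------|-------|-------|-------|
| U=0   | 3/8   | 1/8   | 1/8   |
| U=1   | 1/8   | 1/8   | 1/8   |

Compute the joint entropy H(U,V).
H(U,V) = -Σ P(U,V) log₂ P(U,V), summed over the non-zero cells:
H(U,V) = -[(3/8)·log₂(3/8) + (1/8)·log₂(1/8) + (1/8)·log₂(1/8) + (1/8)·log₂(1/8) + (1/8)·log₂(1/8) + (1/8)·log₂(1/8)]
  = 0.5306 + 0.3750 + 0.3750 + 0.3750 + 0.3750 + 0.3750
  = 2.4056 bits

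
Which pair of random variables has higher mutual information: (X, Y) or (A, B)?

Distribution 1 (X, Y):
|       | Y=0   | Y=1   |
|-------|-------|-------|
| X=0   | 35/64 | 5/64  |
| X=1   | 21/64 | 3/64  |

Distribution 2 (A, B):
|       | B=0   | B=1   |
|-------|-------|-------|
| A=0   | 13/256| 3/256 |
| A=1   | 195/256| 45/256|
Distribution 1 (X, Y):
Marginal P(X) (row sums):
  P(X=0) = 35/64 + 5/64 = 5/8
  P(X=1) = 21/64 + 3/64 = 3/8
Marginal P(Y) (column sums):
  P(Y=0) = 35/64 + 21/64 = 7/8
  P(Y=1) = 5/64 + 3/64 = 1/8

H(X) = -[(5/8)·log₂(5/8) + (3/8)·log₂(3/8)]
  = 0.4238 + 0.5306
  = 0.9544 bits
H(Y) = -[(7/8)·log₂(7/8) + (1/8)·log₂(1/8)]
  = 0.1686 + 0.3750
  = 0.5436 bits
H(X,Y) = -[(35/64)·log₂(35/64) + (5/64)·log₂(5/64) + (21/64)·log₂(21/64) + (3/64)·log₂(3/64)]
  = 0.4762 + 0.2873 + 0.5275 + 0.2070
  = 1.4980 bits

I(X;Y) = H(X) + H(Y) - H(X,Y)
  = 0.9544 + 0.5436 - 1.4980
  = 0.0000 bits

Distribution 2 (A, B):
Marginal P(A) (row sums):
  P(A=0) = 13/256 + 3/256 = 1/16
  P(A=1) = 195/256 + 45/256 = 15/16
Marginal P(B) (column sums):
  P(B=0) = 13/256 + 195/256 = 13/16
  P(B=1) = 3/256 + 45/256 = 3/16

H(A) = -[(1/16)·log₂(1/16) + (15/16)·log₂(15/16)]
  = 0.2500 + 0.0873
  = 0.3373 bits
H(B) = -[(13/16)·log₂(13/16) + (3/16)·log₂(3/16)]
  = 0.2434 + 0.4528
  = 0.6962 bits
H(A,B) = -[(13/256)·log₂(13/256) + (3/256)·log₂(3/256) + (195/256)·log₂(195/256) + (45/256)·log₂(45/256)]
  = 0.2183 + 0.0752 + 0.2991 + 0.4409
  = 1.0335 bits

I(A;B) = H(A) + H(B) - H(A,B)
  = 0.3373 + 0.6962 - 1.0335
  = 0.0000 bits

Both joint tables factor as the product of their marginals, so I(X;Y) = I(A;B) = 0 bits: neither is larger (both pairs are independent).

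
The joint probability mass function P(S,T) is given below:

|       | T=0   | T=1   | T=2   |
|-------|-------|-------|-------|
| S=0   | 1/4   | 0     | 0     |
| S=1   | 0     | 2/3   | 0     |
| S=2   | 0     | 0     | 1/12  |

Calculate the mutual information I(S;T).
Marginal P(S) (row sums):
  P(S=0) = 1/4 + 0 + 0 = 1/4
  P(S=1) = 0 + 2/3 + 0 = 2/3
  P(S=2) = 0 + 0 + 1/12 = 1/12
Marginal P(T) (column sums):
  P(T=0) = 1/4 + 0 + 0 = 1/4
  P(T=1) = 0 + 2/3 + 0 = 2/3
  P(T=2) = 0 + 0 + 1/12 = 1/12

H(S) = -[(1/4)·log₂(1/4) + (2/3)·log₂(2/3) + (1/12)·log₂(1/12)]
  = 0.5000 + 0.3900 + 0.2987
  = 1.1887 bits
H(T) = -[(1/4)·log₂(1/4) + (2/3)·log₂(2/3) + (1/12)·log₂(1/12)]
  = 0.5000 + 0.3900 + 0.2987
  = 1.1887 bits
H(S,T) = -[(1/4)·log₂(1/4) + (2/3)·log₂(2/3) + (1/12)·log₂(1/12)]
  = 0.5000 + 0.3900 + 0.2987
  = 1.1887 bits

I(S;T) = H(S) + H(T) - H(S,T)
  = 1.1887 + 1.1887 - 1.1887
  = 1.1887 bits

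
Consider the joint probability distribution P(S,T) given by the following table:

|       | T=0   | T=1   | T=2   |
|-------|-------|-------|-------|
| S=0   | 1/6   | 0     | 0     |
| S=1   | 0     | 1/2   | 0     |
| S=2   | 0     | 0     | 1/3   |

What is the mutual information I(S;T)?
Marginal P(S) (row sums):
  P(S=0) = 1/6 + 0 + 0 = 1/6
  P(S=1) = 0 + 1/2 + 0 = 1/2
  P(S=2) = 0 + 0 + 1/3 = 1/3
Marginal P(T) (column sums):
  P(T=0) = 1/6 + 0 + 0 = 1/6
  P(T=1) = 0 + 1/2 + 0 = 1/2
  P(T=2) = 0 + 0 + 1/3 = 1/3

H(S) = -[(1/6)·log₂(1/6) + (1/2)·log₂(1/2) + (1/3)·log₂(1/3)]
  = 0.4308 + 0.5000 + 0.5283
  = 1.4591 bits
H(T) = -[(1/6)·log₂(1/6) + (1/2)·log₂(1/2) + (1/3)·log₂(1/3)]
  = 0.4308 + 0.5000 + 0.5283
  = 1.4591 bits
H(S,T) = -[(1/6)·log₂(1/6) + (1/2)·log₂(1/2) + (1/3)·log₂(1/3)]
  = 0.4308 + 0.5000 + 0.5283
  = 1.4591 bits

I(S;T) = H(S) + H(T) - H(S,T)
  = 1.4591 + 1.4591 - 1.4591
  = 1.4591 bits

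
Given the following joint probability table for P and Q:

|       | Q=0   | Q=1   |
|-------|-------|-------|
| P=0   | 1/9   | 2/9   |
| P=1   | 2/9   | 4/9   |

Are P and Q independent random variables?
Marginal P(P) (row sums):
  P(P=0) = 1/9 + 2/9 = 1/3
  P(P=1) = 2/9 + 4/9 = 2/3
Marginal P(Q) (column sums):
  P(Q=0) = 1/9 + 2/9 = 1/3
  P(Q=1) = 2/9 + 4/9 = 2/3

P and Q are independent iff P(P=i,Q=j) = P(P=i)·P(Q=j) for every cell.
  P(P=0)·P(Q=0) = 1/3 × 1/3 = 1/9 = P(P=0,Q=0) ✓
  P(P=0)·P(Q=1) = 1/3 × 2/3 = 2/9 = P(P=0,Q=1) ✓
  P(P=1)·P(Q=0) = 2/3 × 1/3 = 2/9 = P(P=1,Q=0) ✓
  P(P=1)·P(Q=1) = 2/3 × 2/3 = 4/9 = P(P=1,Q=1) ✓

Yes, P and Q are independent: every cell factors, so I(P;Q) = 0 bits.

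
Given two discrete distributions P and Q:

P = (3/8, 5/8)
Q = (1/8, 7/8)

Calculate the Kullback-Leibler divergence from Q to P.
D(P||Q) = Σ P(i) log₂(P(i)/Q(i))
  i=0: (3/8) × log₂((3/8)/(1/8)) = (3/8) × log₂(3) = 0.5944
  i=1: (5/8) × log₂((5/8)/(7/8)) = (5/8) × log₂(5/7) = -0.3034
D(P||Q) = 0.5944 - 0.3034
  = 0.2910 bits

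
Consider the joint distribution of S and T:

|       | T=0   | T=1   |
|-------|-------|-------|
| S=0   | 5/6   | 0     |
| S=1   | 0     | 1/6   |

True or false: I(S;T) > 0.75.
Marginal P(S) (row sums):
  P(S=0) = 5/6 + 0 = 5/6
  P(S=1) = 0 + 1/6 = 1/6
Marginal P(T) (column sums):
  P(T=0) = 5/6 + 0 = 5/6
  P(T=1) = 0 + 1/6 = 1/6

H(S) = -[(5/6)·log₂(5/6) + (1/6)·log₂(1/6)]
  = 0.2192 + 0.4308
  = 0.6500 bits
H(T) = -[(5/6)·log₂(5/6) + (1/6)·log₂(1/6)]
  = 0.2192 + 0.4308
  = 0.6500 bits
H(S,T) = -[(5/6)·log₂(5/6) + (1/6)·log₂(1/6)]
  = 0.2192 + 0.4308
  = 0.6500 bits

I(S;T) = H(S) + H(T) - H(S,T)
  = 0.6500 + 0.6500 - 0.6500
  = 0.6500 bits

False. I(S;T) = 0.6500 bits, which is ≤ 0.75 bits.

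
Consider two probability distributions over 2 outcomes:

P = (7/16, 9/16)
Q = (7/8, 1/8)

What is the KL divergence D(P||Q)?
D(P||Q) = Σ P(i) log₂(P(i)/Q(i))
  i=0: (7/16) × log₂((7/16)/(7/8)) = (7/16) × log₂(1/2) = -0.4375
  i=1: (9/16) × log₂((9/16)/(1/8)) = (9/16) × log₂(9/2) = 1.2206
D(P||Q) = -0.4375 + 1.2206
  = 0.7831 bits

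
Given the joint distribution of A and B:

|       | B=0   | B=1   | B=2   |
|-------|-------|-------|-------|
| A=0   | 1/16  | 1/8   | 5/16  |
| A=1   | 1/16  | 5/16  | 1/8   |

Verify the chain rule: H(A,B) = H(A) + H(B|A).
Left side:
H(A,B) = -[(1/16)·log₂(1/16) + (1/8)·log₂(1/8) + (5/16)·log₂(5/16) + (1/16)·log₂(1/16) + (5/16)·log₂(5/16) + (1/8)·log₂(1/8)]
  = 0.2500 + 0.3750 + 0.5244 + 0.2500 + 0.5244 + 0.3750
  = 2.2988 bits

Right side:
Marginal P(A) (row sums):
  P(A=0) = 1/16 + 1/8 + 5/16 = 1/2
  P(A=1) = 1/16 + 5/16 + 1/8 = 1/2
H(A) = -[(1/2)·log₂(1/2) + (1/2)·log₂(1/2)]
  = 0.5000 + 0.5000
  = 1.0000 bits
H(B|A) = -Σ P(A,B)·log₂ P(B|A), where P(B|A) = P(A,B) / P(A)
  (A=0,B=0): P(B|A) = (1/16)/(1/2) = 1/8;  -(1/16)·log₂(1/8) = 0.1875
  (A=0,B=1): P(B|A) = (1/8)/(1/2) = 1/4;  -(1/8)·log₂(1/4) = 0.2500
  (A=0,B=2): P(B|A) = (5/16)/(1/2) = 5/8;  -(5/16)·log₂(5/8) = 0.2119
  (A=1,B=0): P(B|A) = (1/16)/(1/2) = 1/8;  -(1/16)·log₂(1/8) = 0.1875
  (A=1,B=1): P(B|A) = (5/16)/(1/2) = 5/8;  -(5/16)·log₂(5/8) = 0.2119
  (A=1,B=2): P(B|A) = (1/8)/(1/2) = 1/4;  -(1/8)·log₂(1/4) = 0.2500
H(B|A) = 0.1875 + 0.2500 + 0.2119 + 0.1875 + 0.2119 + 0.2500
  = 1.2988 bits
H(A) + H(B|A) = 1.0000 + 1.2988 = 2.2988 bits

Both sides equal 2.2988 bits, so the chain rule holds ✓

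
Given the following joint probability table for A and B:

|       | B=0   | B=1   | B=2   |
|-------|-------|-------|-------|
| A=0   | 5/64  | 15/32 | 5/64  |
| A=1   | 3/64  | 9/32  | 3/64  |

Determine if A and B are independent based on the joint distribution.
Marginal P(A) (row sums):
  P(A=0) = 5/64 + 15/32 + 5/64 = 5/8
  P(A=1) = 3/64 + 9/32 + 3/64 = 3/8
Marginal P(B) (column sums):
  P(B=0) = 5/64 + 3/64 = 1/8
  P(B=1) = 15/32 + 9/32 = 3/4
  P(B=2) = 5/64 + 3/64 = 1/8

A and B are independent iff P(A=i,B=j) = P(A=i)·P(B=j) for every cell.
  P(A=0)·P(B=0) = 5/8 × 1/8 = 5/64 = P(A=0,B=0) ✓
  P(A=0)·P(B=1) = 5/8 × 3/4 = 15/32 = P(A=0,B=1) ✓
  P(A=0)·P(B=2) = 5/8 × 1/8 = 5/64 = P(A=0,B=2) ✓
  P(A=1)·P(B=0) = 3/8 × 1/8 = 3/64 = P(A=1,B=0) ✓
  P(A=1)·P(B=1) = 3/8 × 3/4 = 9/32 = P(A=1,B=1) ✓
  P(A=1)·P(B=2) = 3/8 × 1/8 = 3/64 = P(A=1,B=2) ✓

Yes, A and B are independent: every cell factors, so I(A;B) = 0 bits.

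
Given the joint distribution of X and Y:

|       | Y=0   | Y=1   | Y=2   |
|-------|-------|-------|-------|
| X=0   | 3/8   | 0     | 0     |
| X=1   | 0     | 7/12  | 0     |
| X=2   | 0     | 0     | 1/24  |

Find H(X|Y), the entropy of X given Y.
Marginal P(Y) (column sums):
  P(Y=0) = 3/8 + 0 + 0 = 3/8
  P(Y=1) = 0 + 7/12 + 0 = 7/12
  P(Y=2) = 0 + 0 + 1/24 = 1/24

H(X|Y) = -Σ P(X,Y)·log₂ P(X|Y), where P(X|Y) = P(X,Y) / P(Y)
  (cells with P(X,Y) = 0 contribute 0)
  (X=0,Y=0): P(X|Y) = (3/8)/(3/8) = 1;  -(3/8)·log₂(1) = 0.0000
  (X=1,Y=1): P(X|Y) = (7/12)/(7/12) = 1;  -(7/12)·log₂(1) = 0.0000
  (X=2,Y=2): P(X|Y) = (1/24)/(1/24) = 1;  -(1/24)·log₂(1) = 0.0000
H(X|Y) = 0.0000 + 0.0000 + 0.0000
  = 0.0000 bits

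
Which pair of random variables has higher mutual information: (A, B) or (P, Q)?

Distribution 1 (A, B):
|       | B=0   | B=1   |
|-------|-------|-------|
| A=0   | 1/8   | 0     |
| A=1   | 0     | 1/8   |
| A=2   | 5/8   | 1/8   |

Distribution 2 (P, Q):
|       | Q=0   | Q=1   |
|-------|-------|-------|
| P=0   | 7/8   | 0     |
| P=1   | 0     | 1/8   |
Distribution 1 (A, B):
Marginal P(A) (row sums):
  P(A=0) = 1/8 + 0 = 1/8
  P(A=1) = 0 + 1/8 = 1/8
  P(A=2) = 5/8 + 1/8 = 3/4
Marginal P(B) (column sums):
  P(B=0) = 1/8 + 0 + 5/8 = 3/4
  P(B=1) = 0 + 1/8 + 1/8 = 1/4

H(A) = -[(1/8)·log₂(1/8) + (1/8)·log₂(1/8) + (3/4)·log₂(3/4)]
  = 0.3750 + 0.3750 + 0.3113
  = 1.0613 bits
H(B) = -[(3/4)·log₂(3/4) + (1/4)·log₂(1/4)]
  = 0.3113 + 0.5000
  = 0.8113 bits
H(A,B) = -[(1/8)·log₂(1/8) + (1/8)·log₂(1/8) + (5/8)·log₂(5/8) + (1/8)·log₂(1/8)]
  = 0.3750 + 0.3750 + 0.4238 + 0.3750
  = 1.5488 bits

I(A;B) = H(A) + H(B) - H(A,B)
  = 1.0613 + 0.8113 - 1.5488
  = 0.3238 bits

Distribution 2 (P, Q):
Marginal P(P) (row sums):
  P(P=0) = 7/8 + 0 = 7/8
  P(P=1) = 0 + 1/8 = 1/8
Marginal P(Q) (column sums):
  P(Q=0) = 7/8 + 0 = 7/8
  P(Q=1) = 0 + 1/8 = 1/8

H(P) = -[(7/8)·log₂(7/8) + (1/8)·log₂(1/8)]
  = 0.1686 + 0.3750
  = 0.5436 bits
H(Q) = -[(7/8)·log₂(7/8) + (1/8)·log₂(1/8)]
  = 0.1686 + 0.3750
  = 0.5436 bits
H(P,Q) = -[(7/8)·log₂(7/8) + (1/8)·log₂(1/8)]
  = 0.1686 + 0.3750
  = 0.5436 bits

I(P;Q) = H(P) + H(Q) - H(P,Q)
  = 0.5436 + 0.5436 - 0.5436
  = 0.5436 bits

I(P;Q) = 0.5436 bits > I(A;B) = 0.3238 bits, so (P, Q) has the higher mutual information (stronger dependence).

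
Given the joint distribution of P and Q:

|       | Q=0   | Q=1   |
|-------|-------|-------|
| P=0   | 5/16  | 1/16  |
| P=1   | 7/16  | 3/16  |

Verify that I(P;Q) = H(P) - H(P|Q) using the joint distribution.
Left side, from I(P;Q) = H(P) + H(Q) - H(P,Q):
Marginal P(P) (row sums):
  P(P=0) = 5/16 + 1/16 = 3/8
  P(P=1) = 7/16 + 3/16 = 5/8
Marginal P(Q) (column sums):
  P(Q=0) = 5/16 + 7/16 = 3/4
  P(Q=1) = 1/16 + 3/16 = 1/4

H(P) = -[(3/8)·log₂(3/8) + (5/8)·log₂(5/8)]
  = 0.5306 + 0.4238
  = 0.9544 bits
H(Q) = -[(3/4)·log₂(3/4) + (1/4)·log₂(1/4)]
  = 0.3113 + 0.5000
  = 0.8113 bits
H(P,Q) = -[(5/16)·log₂(5/16) + (1/16)·log₂(1/16) + (7/16)·log₂(7/16) + (3/16)·log₂(3/16)]
  = 0.5244 + 0.2500 + 0.5218 + 0.4528
  = 1.7490 bits

I(P;Q) = H(P) + H(Q) - H(P,Q)
  = 0.9544 + 0.8113 - 1.7490
  = 0.0167 bits

Right side, with H(P|Q) computed directly from the conditional probabilities:
H(P|Q) = -Σ P(P,Q)·log₂ P(P|Q), where P(P|Q) = P(P,Q) / P(Q)
  (P=0,Q=0): P(P|Q) = (5/16)/(3/4) = 5/12;  -(5/16)·log₂(5/12) = 0.3947
  (P=0,Q=1): P(P|Q) = (1/16)/(1/4) = 1/4;  -(1/16)·log₂(1/4) = 0.1250
  (P=1,Q=0): P(P|Q) = (7/16)/(3/4) = 7/12;  -(7/16)·log₂(7/12) = 0.3402
  (P=1,Q=1): P(P|Q) = (3/16)/(1/4) = 3/4;  -(3/16)·log₂(3/4) = 0.0778
H(P|Q) = 0.3947 + 0.1250 + 0.3402 + 0.0778
  = 0.9377 bits
H(P) - H(P|Q) = 0.9544 - 0.9377 = 0.0167 bits

Both sides equal 0.0167 bits, so I(P;Q) = H(P) - H(P|Q) ✓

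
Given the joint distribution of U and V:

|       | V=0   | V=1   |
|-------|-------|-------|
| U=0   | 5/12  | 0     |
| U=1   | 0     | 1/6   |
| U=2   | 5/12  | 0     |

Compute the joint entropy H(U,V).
H(U,V) = -Σ P(U,V) log₂ P(U,V), summed over the non-zero cells:
H(U,V) = -[(5/12)·log₂(5/12) + (1/6)·log₂(1/6) + (5/12)·log₂(5/12)]
  = 0.5263 + 0.4308 + 0.5263
  = 1.4834 bits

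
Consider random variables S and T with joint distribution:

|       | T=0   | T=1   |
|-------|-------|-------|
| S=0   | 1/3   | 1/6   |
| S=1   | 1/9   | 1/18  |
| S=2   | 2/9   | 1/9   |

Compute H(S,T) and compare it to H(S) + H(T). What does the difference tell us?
Marginal P(S) (row sums):
  P(S=0) = 1/3 + 1/6 = 1/2
  P(S=1) = 1/9 + 1/18 = 1/6
  P(S=2) = 2/9 + 1/9 = 1/3
Marginal P(T) (column sums):
  P(T=0) = 1/3 + 1/9 + 2/9 = 2/3
  P(T=1) = 1/6 + 1/18 + 1/9 = 1/3

H(S,T) = -[(1/3)·log₂(1/3) + (1/6)·log₂(1/6) + (1/9)·log₂(1/9) + (1/18)·log₂(1/18) + (2/9)·log₂(2/9) + (1/9)·log₂(1/9)]
  = 0.5283 + 0.4308 + 0.3522 + 0.2317 + 0.4822 + 0.3522
  = 2.3774 bits
H(S) = -[(1/2)·log₂(1/2) + (1/6)·log₂(1/6) + (1/3)·log₂(1/3)]
  = 0.5000 + 0.4308 + 0.5283
  = 1.4591 bits
H(T) = -[(2/3)·log₂(2/3) + (1/3)·log₂(1/3)]
  = 0.3900 + 0.5283
  = 0.9183 bits

H(S) + H(T) = 1.4591 + 0.9183 = 2.3774 bits
Difference: H(S) + H(T) - H(S,T) = 2.3774 - 2.3774 = 0.0000 bits = I(S;T)

The difference is the mutual information; it is 0 here, so S and T are independent (the joint entropy equals the sum of the marginal entropies).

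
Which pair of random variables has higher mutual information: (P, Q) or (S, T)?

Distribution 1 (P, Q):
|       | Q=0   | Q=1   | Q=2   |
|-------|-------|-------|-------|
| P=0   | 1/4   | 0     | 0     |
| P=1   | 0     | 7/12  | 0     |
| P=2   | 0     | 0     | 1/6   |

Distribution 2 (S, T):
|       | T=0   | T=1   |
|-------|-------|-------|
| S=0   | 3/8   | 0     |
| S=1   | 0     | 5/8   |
Distribution 1 (P, Q):
Marginal P(P) (row sums):
  P(P=0) = 1/4 + 0 + 0 = 1/4
  P(P=1) = 0 + 7/12 + 0 = 7/12
  P(P=2) = 0 + 0 + 1/6 = 1/6
Marginal P(Q) (column sums):
  P(Q=0) = 1/4 + 0 + 0 = 1/4
  P(Q=1) = 0 + 7/12 + 0 = 7/12
  P(Q=2) = 0 + 0 + 1/6 = 1/6

H(P) = -[(1/4)·log₂(1/4) + (7/12)·log₂(7/12) + (1/6)·log₂(1/6)]
  = 0.5000 + 0.4536 + 0.4308
  = 1.3844 bits
H(Q) = -[(1/4)·log₂(1/4) + (7/12)·log₂(7/12) + (1/6)·log₂(1/6)]
  = 0.5000 + 0.4536 + 0.4308
  = 1.3844 bits
H(P,Q) = -[(1/4)·log₂(1/4) + (7/12)·log₂(7/12) + (1/6)·log₂(1/6)]
  = 0.5000 + 0.4536 + 0.4308
  = 1.3844 bits

I(P;Q) = H(P) + H(Q) - H(P,Q)
  = 1.3844 + 1.3844 - 1.3844
  = 1.3844 bits

Distribution 2 (S, T):
Marginal P(S) (row sums):
  P(S=0) = 3/8 + 0 = 3/8
  P(S=1) = 0 + 5/8 = 5/8
Marginal P(T) (column sums):
  P(T=0) = 3/8 + 0 = 3/8
  P(T=1) = 0 + 5/8 = 5/8

H(S) = -[(3/8)·log₂(3/8) + (5/8)·log₂(5/8)]
  = 0.5306 + 0.4238
  = 0.9544 bits
H(T) = -[(3/8)·log₂(3/8) + (5/8)·log₂(5/8)]
  = 0.5306 + 0.4238
  = 0.9544 bits
H(S,T) = -[(3/8)·log₂(3/8) + (5/8)·log₂(5/8)]
  = 0.5306 + 0.4238
  = 0.9544 bits

I(S;T) = H(S) + H(T) - H(S,T)
  = 0.9544 + 0.9544 - 0.9544
  = 0.9544 bits

I(P;Q) = 1.3844 bits > I(S;T) = 0.9544 bits, so (P, Q) has the higher mutual information (stronger dependence).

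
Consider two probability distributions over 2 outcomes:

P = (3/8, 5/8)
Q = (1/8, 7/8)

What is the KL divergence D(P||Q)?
D(P||Q) = Σ P(i) log₂(P(i)/Q(i))
  i=0: (3/8) × log₂((3/8)/(1/8)) = (3/8) × log₂(3) = 0.5944
  i=1: (5/8) × log₂((5/8)/(7/8)) = (5/8) × log₂(5/7) = -0.3034
D(P||Q) = 0.5944 - 0.3034
  = 0.2910 bits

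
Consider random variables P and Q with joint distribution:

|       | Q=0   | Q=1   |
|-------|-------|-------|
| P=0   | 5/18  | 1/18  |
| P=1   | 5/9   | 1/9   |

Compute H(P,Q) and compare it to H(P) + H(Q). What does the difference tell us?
Marginal P(P) (row sums):
  P(P=0) = 5/18 + 1/18 = 1/3
  P(P=1) = 5/9 + 1/9 = 2/3
Marginal P(Q) (column sums):
  P(Q=0) = 5/18 + 5/9 = 5/6
  P(Q=1) = 1/18 + 1/9 = 1/6

H(P,Q) = -[(5/18)·log₂(5/18) + (1/18)·log₂(1/18) + (5/9)·log₂(5/9) + (1/9)·log₂(1/9)]
  = 0.5133 + 0.2317 + 0.4711 + 0.3522
  = 1.5683 bits
H(P) = -[(1/3)·log₂(1/3) + (2/3)·log₂(2/3)]
  = 0.5283 + 0.3900
  = 0.9183 bits
H(Q) = -[(5/6)·log₂(5/6) + (1/6)·log₂(1/6)]
  = 0.2192 + 0.4308
  = 0.6500 bits

H(P) + H(Q) = 0.9183 + 0.6500 = 1.5683 bits
Difference: H(P) + H(Q) - H(P,Q) = 1.5683 - 1.5683 = 0.0000 bits = I(P;Q)

The difference is the mutual information; it is 0 here, so P and Q are independent (the joint entropy equals the sum of the marginal entropies).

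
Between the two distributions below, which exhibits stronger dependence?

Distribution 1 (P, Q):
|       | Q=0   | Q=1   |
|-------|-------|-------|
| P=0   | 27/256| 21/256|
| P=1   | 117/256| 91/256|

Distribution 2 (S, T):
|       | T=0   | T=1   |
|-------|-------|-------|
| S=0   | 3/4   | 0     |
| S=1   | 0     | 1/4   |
Distribution 1 (P, Q):
Marginal P(P) (row sums):
  P(P=0) = 27/256 + 21/256 = 3/16
  P(P=1) = 117/256 + 91/256 = 13/16
Marginal P(Q) (column sums):
  P(Q=0) = 27/256 + 117/256 = 9/16
  P(Q=1) = 21/256 + 91/256 = 7/16

H(P) = -[(3/16)·log₂(3/16) + (13/16)·log₂(13/16)]
  = 0.4528 + 0.2434
  = 0.6962 bits
H(Q) = -[(9/16)·log₂(9/16) + (7/16)·log₂(7/16)]
  = 0.4669 + 0.5218
  = 0.9887 bits
H(P,Q) = -[(27/256)·log₂(27/256) + (21/256)·log₂(21/256) + (117/256)·log₂(117/256) + (91/256)·log₂(91/256)]
  = 0.3423 + 0.2959 + 0.5163 + 0.5304
  = 1.6849 bits

I(P;Q) = H(P) + H(Q) - H(P,Q)
  = 0.6962 + 0.9887 - 1.6849
  = 0.0000 bits

Distribution 2 (S, T):
Marginal P(S) (row sums):
  P(S=0) = 3/4 + 0 = 3/4
  P(S=1) = 0 + 1/4 = 1/4
Marginal P(T) (column sums):
  P(T=0) = 3/4 + 0 = 3/4
  P(T=1) = 0 + 1/4 = 1/4

H(S) = -[(3/4)·log₂(3/4) + (1/4)·log₂(1/4)]
  = 0.3113 + 0.5000
  = 0.8113 bits
H(T) = -[(3/4)·log₂(3/4) + (1/4)·log₂(1/4)]
  = 0.3113 + 0.5000
  = 0.8113 bits
H(S,T) = -[(3/4)·log₂(3/4) + (1/4)·log₂(1/4)]
  = 0.3113 + 0.5000
  = 0.8113 bits

I(S;T) = H(S) + H(T) - H(S,T)
  = 0.8113 + 0.8113 - 0.8113
  = 0.8113 bits

I(S;T) = 0.8113 bits > I(P;Q) = 0.0000 bits, so (S, T) has the higher mutual information (stronger dependence).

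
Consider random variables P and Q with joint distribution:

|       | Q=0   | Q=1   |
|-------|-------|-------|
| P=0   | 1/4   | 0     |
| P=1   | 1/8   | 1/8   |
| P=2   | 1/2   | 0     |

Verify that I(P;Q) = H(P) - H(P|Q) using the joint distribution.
Left side, from I(P;Q) = H(P) + H(Q) - H(P,Q):
Marginal P(P) (row sums):
  P(P=0) = 1/4 + 0 = 1/4
  P(P=1) = 1/8 + 1/8 = 1/4
  P(P=2) = 1/2 + 0 = 1/2
Marginal P(Q) (column sums):
  P(Q=0) = 1/4 + 1/8 + 1/2 = 7/8
  P(Q=1) = 0 + 1/8 + 0 = 1/8

H(P) = -[(1/4)·log₂(1/4) + (1/4)·log₂(1/4) + (1/2)·log₂(1/2)]
  = 0.5000 + 0.5000 + 0.5000
  = 1.5000 bits
H(Q) = -[(7/8)·log₂(7/8) + (1/8)·log₂(1/8)]
  = 0.1686 + 0.3750
  = 0.5436 bits
H(P,Q) = -[(1/4)·log₂(1/4) + (1/8)·log₂(1/8) + (1/8)·log₂(1/8) + (1/2)·log₂(1/2)]
  = 0.5000 + 0.3750 + 0.3750 + 0.5000
  = 1.7500 bits

I(P;Q) = H(P) + H(Q) - H(P,Q)
  = 1.5000 + 0.5436 - 1.7500
  = 0.2936 bits

Right side, with H(P|Q) computed directly from the conditional probabilities:
H(P|Q) = -Σ P(P,Q)·log₂ P(P|Q), where P(P|Q) = P(P,Q) / P(Q)
  (cells with P(P,Q) = 0 contribute 0)
  (P=0,Q=0): P(P|Q) = (1/4)/(7/8) = 2/7;  -(1/4)·log₂(2/7) = 0.4518
  (P=1,Q=0): P(P|Q) = (1/8)/(7/8) = 1/7;  -(1/8)·log₂(1/7) = 0.3509
  (P=1,Q=1): P(P|Q) = (1/8)/(1/8) = 1;  -(1/8)·log₂(1) = 0.0000
  (P=2,Q=0): P(P|Q) = (1/2)/(7/8) = 4/7;  -(1/2)·log₂(4/7) = 0.4037
H(P|Q) = 0.4518 + 0.3509 + 0.0000 + 0.4037
  = 1.2064 bits
H(P) - H(P|Q) = 1.5000 - 1.2064 = 0.2936 bits

Both sides equal 0.2936 bits, so I(P;Q) = H(P) - H(P|Q) ✓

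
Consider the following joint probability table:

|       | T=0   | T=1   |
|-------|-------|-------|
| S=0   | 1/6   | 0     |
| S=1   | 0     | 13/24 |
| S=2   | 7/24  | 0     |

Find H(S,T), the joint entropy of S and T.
H(S,T) = -Σ P(S,T) log₂ P(S,T), summed over the non-zero cells:
H(S,T) = -[(1/6)·log₂(1/6) + (13/24)·log₂(13/24) + (7/24)·log₂(7/24)]
  = 0.4308 + 0.4791 + 0.5185
  = 1.4284 bits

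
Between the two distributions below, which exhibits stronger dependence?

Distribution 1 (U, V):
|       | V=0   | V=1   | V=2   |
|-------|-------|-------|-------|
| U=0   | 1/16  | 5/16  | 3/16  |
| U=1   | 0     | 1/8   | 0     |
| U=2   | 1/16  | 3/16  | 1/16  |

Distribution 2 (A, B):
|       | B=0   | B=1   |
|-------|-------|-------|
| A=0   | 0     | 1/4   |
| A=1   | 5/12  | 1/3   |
Distribution 1 (U, V):
Marginal P(U) (row sums):
  P(U=0) = 1/16 + 5/16 + 3/16 = 9/16
  P(U=1) = 0 + 1/8 + 0 = 1/8
  P(U=2) = 1/16 + 3/16 + 1/16 = 5/16
Marginal P(V) (column sums):
  P(V=0) = 1/16 + 0 + 1/16 = 1/8
  P(V=1) = 5/16 + 1/8 + 3/16 = 5/8
  P(V=2) = 3/16 + 0 + 1/16 = 1/4

H(U) = -[(9/16)·log₂(9/16) + (1/8)·log₂(1/8) + (5/16)·log₂(5/16)]
  = 0.4669 + 0.3750 + 0.5244
  = 1.3663 bits
H(V) = -[(1/8)·log₂(1/8) + (5/8)·log₂(5/8) + (1/4)·log₂(1/4)]
  = 0.3750 + 0.4238 + 0.5000
  = 1.2988 bits
H(U,V) = -[(1/16)·log₂(1/16) + (5/16)·log₂(5/16) + (3/16)·log₂(3/16) + (1/8)·log₂(1/8) + (1/16)·log₂(1/16) + (3/16)·log₂(3/16) + (1/16)·log₂(1/16)]
  = 0.2500 + 0.5244 + 0.4528 + 0.3750 + 0.2500 + 0.4528 + 0.2500
  = 2.5550 bits

I(U;V) = H(U) + H(V) - H(U,V)
  = 1.3663 + 1.2988 - 2.5550
  = 0.1101 bits

Distribution 2 (A, B):
Marginal P(A) (row sums):
  P(A=0) = 0 + 1/4 = 1/4
  P(A=1) = 5/12 + 1/3 = 3/4
Marginal P(B) (column sums):
  P(B=0) = 0 + 5/12 = 5/12
  P(B=1) = 1/4 + 1/3 = 7/12

H(A) = -[(1/4)·log₂(1/4) + (3/4)·log₂(3/4)]
  = 0.5000 + 0.3113
  = 0.8113 bits
H(B) = -[(5/12)·log₂(5/12) + (7/12)·log₂(7/12)]
  = 0.5263 + 0.4536
  = 0.9799 bits
H(A,B) = -[(1/4)·log₂(1/4) + (5/12)·log₂(5/12) + (1/3)·log₂(1/3)]
  = 0.5000 + 0.5263 + 0.5283
  = 1.5546 bits

I(A;B) = H(A) + H(B) - H(A,B)
  = 0.8113 + 0.9799 - 1.5546
  = 0.2366 bits

I(A;B) = 0.2366 bits > I(U;V) = 0.1101 bits, so (A, B) has the higher mutual information (stronger dependence).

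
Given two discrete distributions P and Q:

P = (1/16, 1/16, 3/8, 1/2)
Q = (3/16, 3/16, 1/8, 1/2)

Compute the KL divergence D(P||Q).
D(P||Q) = Σ P(i) log₂(P(i)/Q(i))
  i=0: (1/16) × log₂((1/16)/(3/16)) = (1/16) × log₂(1/3) = -0.0991
  i=1: (1/16) × log₂((1/16)/(3/16)) = (1/16) × log₂(1/3) = -0.0991
  i=2: (3/8) × log₂((3/8)/(1/8)) = (3/8) × log₂(3) = 0.5944
  i=3: (1/2) × log₂((1/2)/(1/2)) = (1/2) × log₂(1) = 0.0000
D(P||Q) = -0.0991 - 0.0991 + 0.5944 + 0.0000
  = 0.3962 bits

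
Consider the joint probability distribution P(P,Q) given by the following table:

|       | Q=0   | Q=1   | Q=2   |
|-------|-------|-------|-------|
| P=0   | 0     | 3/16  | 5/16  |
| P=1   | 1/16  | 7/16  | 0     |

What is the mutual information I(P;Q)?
Marginal P(P) (row sums):
  P(P=0) = 0 + 3/16 + 5/16 = 1/2
  P(P=1) = 1/16 + 7/16 + 0 = 1/2
Marginal P(Q) (column sums):
  P(Q=0) = 0 + 1/16 = 1/16
  P(Q=1) = 3/16 + 7/16 = 5/8
  P(Q=2) = 5/16 + 0 = 5/16

H(P) = -[(1/2)·log₂(1/2) + (1/2)·log₂(1/2)]
  = 0.5000 + 0.5000
  = 1.0000 bits
H(Q) = -[(1/16)·log₂(1/16) + (5/8)·log₂(5/8) + (5/16)·log₂(5/16)]
  = 0.2500 + 0.4238 + 0.5244
  = 1.1982 bits
H(P,Q) = -[(3/16)·log₂(3/16) + (5/16)·log₂(5/16) + (1/16)·log₂(1/16) + (7/16)·log₂(7/16)]
  = 0.4528 + 0.5244 + 0.2500 + 0.5218
  = 1.7490 bits

I(P;Q) = H(P) + H(Q) - H(P,Q)
  = 1.0000 + 1.1982 - 1.7490
  = 0.4492 bits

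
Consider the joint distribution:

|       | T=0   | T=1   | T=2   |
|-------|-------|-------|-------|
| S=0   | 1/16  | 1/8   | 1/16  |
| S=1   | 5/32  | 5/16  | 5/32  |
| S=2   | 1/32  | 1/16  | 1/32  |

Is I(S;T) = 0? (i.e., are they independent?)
Marginal P(S) (row sums):
  P(S=0) = 1/16 + 1/8 + 1/16 = 1/4
  P(S=1) = 5/32 + 5/16 + 5/32 = 5/8
  P(S=2) = 1/32 + 1/16 + 1/32 = 1/8
Marginal P(T) (column sums):
  P(T=0) = 1/16 + 5/32 + 1/32 = 1/4
  P(T=1) = 1/8 + 5/16 + 1/16 = 1/2
  P(T=2) = 1/16 + 5/32 + 1/32 = 1/4

S and T are independent iff P(S=i,T=j) = P(S=i)·P(T=j) for every cell.
  P(S=0)·P(T=0) = 1/4 × 1/4 = 1/16 = P(S=0,T=0) ✓
  P(S=0)·P(T=1) = 1/4 × 1/2 = 1/8 = P(S=0,T=1) ✓
  P(S=0)·P(T=2) = 1/4 × 1/4 = 1/16 = P(S=0,T=2) ✓
  P(S=1)·P(T=0) = 5/8 × 1/4 = 5/32 = P(S=1,T=0) ✓
  P(S=1)·P(T=1) = 5/8 × 1/2 = 5/16 = P(S=1,T=1) ✓
  P(S=1)·P(T=2) = 5/8 × 1/4 = 5/32 = P(S=1,T=2) ✓
  P(S=2)·P(T=0) = 1/8 × 1/4 = 1/32 = P(S=2,T=0) ✓
  P(S=2)·P(T=1) = 1/8 × 1/2 = 1/16 = P(S=2,T=1) ✓
  P(S=2)·P(T=2) = 1/8 × 1/4 = 1/32 = P(S=2,T=2) ✓

Yes, S and T are independent: every cell factors, so I(S;T) = 0 bits.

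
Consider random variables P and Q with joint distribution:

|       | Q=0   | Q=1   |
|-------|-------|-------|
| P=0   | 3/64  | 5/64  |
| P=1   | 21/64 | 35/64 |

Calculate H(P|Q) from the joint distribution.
Marginal P(Q) (column sums):
  P(Q=0) = 3/64 + 21/64 = 3/8
  P(Q=1) = 5/64 + 35/64 = 5/8

H(P|Q) = -Σ P(P,Q)·log₂ P(P|Q), where P(P|Q) = P(P,Q) / P(Q)
  (P=0,Q=0): P(P|Q) = (3/64)/(3/8) = 1/8;  -(3/64)·log₂(1/8) = 0.1406
  (P=0,Q=1): P(P|Q) = (5/64)/(5/8) = 1/8;  -(5/64)·log₂(1/8) = 0.2344
  (P=1,Q=0): P(P|Q) = (21/64)/(3/8) = 7/8;  -(21/64)·log₂(7/8) = 0.0632
  (P=1,Q=1): P(P|Q) = (35/64)/(5/8) = 7/8;  -(35/64)·log₂(7/8) = 0.1054
H(P|Q) = 0.1406 + 0.2344 + 0.0632 + 0.1054
  = 0.5436 bits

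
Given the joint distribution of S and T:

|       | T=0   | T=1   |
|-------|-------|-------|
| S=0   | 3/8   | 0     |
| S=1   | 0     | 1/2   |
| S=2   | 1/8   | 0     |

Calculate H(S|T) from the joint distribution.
Marginal P(T) (column sums):
  P(T=0) = 3/8 + 0 + 1/8 = 1/2
  P(T=1) = 0 + 1/2 + 0 = 1/2

H(S|T) = -Σ P(S,T)·log₂ P(S|T), where P(S|T) = P(S,T) / P(T)
  (cells with P(S,T) = 0 contribute 0)
  (S=0,T=0): P(S|T) = (3/8)/(1/2) = 3/4;  -(3/8)·log₂(3/4) = 0.1556
  (S=1,T=1): P(S|T) = (1/2)/(1/2) = 1;  -(1/2)·log₂(1) = 0.0000
  (S=2,T=0): P(S|T) = (1/8)/(1/2) = 1/4;  -(1/8)·log₂(1/4) = 0.2500
H(S|T) = 0.1556 + 0.0000 + 0.2500
  = 0.4056 bits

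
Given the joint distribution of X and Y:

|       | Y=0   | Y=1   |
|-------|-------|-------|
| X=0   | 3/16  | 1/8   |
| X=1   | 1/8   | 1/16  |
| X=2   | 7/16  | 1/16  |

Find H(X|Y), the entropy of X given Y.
Marginal P(Y) (column sums):
  P(Y=0) = 3/16 + 1/8 + 7/16 = 3/4
  P(Y=1) = 1/8 + 1/16 + 1/16 = 1/4

H(X|Y) = -Σ P(X,Y)·log₂ P(X|Y), where P(X|Y) = P(X,Y) / P(Y)
  (X=0,Y=0): P(X|Y) = (3/16)/(3/4) = 1/4;  -(3/16)·log₂(1/4) = 0.3750
  (X=0,Y=1): P(X|Y) = (1/8)/(1/4) = 1/2;  -(1/8)·log₂(1/2) = 0.1250
  (X=1,Y=0): P(X|Y) = (1/8)/(3/4) = 1/6;  -(1/8)·log₂(1/6) = 0.3231
  (X=1,Y=1): P(X|Y) = (1/16)/(1/4) = 1/4;  -(1/16)·log₂(1/4) = 0.1250
  (X=2,Y=0): P(X|Y) = (7/16)/(3/4) = 7/12;  -(7/16)·log₂(7/12) = 0.3402
  (X=2,Y=1): P(X|Y) = (1/16)/(1/4) = 1/4;  -(1/16)·log₂(1/4) = 0.1250
H(X|Y) = 0.3750 + 0.1250 + 0.3231 + 0.1250 + 0.3402 + 0.1250
  = 1.4133 bits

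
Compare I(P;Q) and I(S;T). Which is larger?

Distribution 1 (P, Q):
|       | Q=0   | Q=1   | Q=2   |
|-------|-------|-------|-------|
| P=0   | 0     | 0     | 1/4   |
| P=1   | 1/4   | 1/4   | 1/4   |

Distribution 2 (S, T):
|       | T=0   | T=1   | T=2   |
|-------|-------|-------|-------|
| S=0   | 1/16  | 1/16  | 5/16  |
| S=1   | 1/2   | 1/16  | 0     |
Distribution 1 (P, Q):
Marginal P(P) (row sums):
  P(P=0) = 0 + 0 + 1/4 = 1/4
  P(P=1) = 1/4 + 1/4 + 1/4 = 3/4
Marginal P(Q) (column sums):
  P(Q=0) = 0 + 1/4 = 1/4
  P(Q=1) = 0 + 1/4 = 1/4
  P(Q=2) = 1/4 + 1/4 = 1/2

H(P) = -[(1/4)·log₂(1/4) + (3/4)·log₂(3/4)]
  = 0.5000 + 0.3113
  = 0.8113 bits
H(Q) = -[(1/4)·log₂(1/4) + (1/4)·log₂(1/4) + (1/2)·log₂(1/2)]
  = 0.5000 + 0.5000 + 0.5000
  = 1.5000 bits
H(P,Q) = -[(1/4)·log₂(1/4) + (1/4)·log₂(1/4) + (1/4)·log₂(1/4) + (1/4)·log₂(1/4)]
  = 0.5000 + 0.5000 + 0.5000 + 0.5000
  = 2.0000 bits

I(P;Q) = H(P) + H(Q) - H(P,Q)
  = 0.8113 + 1.5000 - 2.0000
  = 0.3113 bits

Distribution 2 (S, T):
Marginal P(S) (row sums):
  P(S=0) = 1/16 + 1/16 + 5/16 = 7/16
  P(S=1) = 1/2 + 1/16 + 0 = 9/16
Marginal P(T) (column sums):
  P(T=0) = 1/16 + 1/2 = 9/16
  P(T=1) = 1/16 + 1/16 = 1/8
  P(T=2) = 5/16 + 0 = 5/16

H(S) = -[(7/16)·log₂(7/16) + (9/16)·log₂(9/16)]
  = 0.5218 + 0.4669
  = 0.9887 bits
H(T) = -[(9/16)·log₂(9/16) + (1/8)·log₂(1/8) + (5/16)·log₂(5/16)]
  = 0.4669 + 0.3750 + 0.5244
  = 1.3663 bits
H(S,T) = -[(1/16)·log₂(1/16) + (1/16)·log₂(1/16) + (5/16)·log₂(5/16) + (1/2)·log₂(1/2) + (1/16)·log₂(1/16)]
  = 0.2500 + 0.2500 + 0.5244 + 0.5000 + 0.2500
  = 1.7744 bits

I(S;T) = H(S) + H(T) - H(S,T)
  = 0.9887 + 1.3663 - 1.7744
  = 0.5806 bits

I(S;T) = 0.5806 bits > I(P;Q) = 0.3113 bits, so (S, T) has the higher mutual information (stronger dependence).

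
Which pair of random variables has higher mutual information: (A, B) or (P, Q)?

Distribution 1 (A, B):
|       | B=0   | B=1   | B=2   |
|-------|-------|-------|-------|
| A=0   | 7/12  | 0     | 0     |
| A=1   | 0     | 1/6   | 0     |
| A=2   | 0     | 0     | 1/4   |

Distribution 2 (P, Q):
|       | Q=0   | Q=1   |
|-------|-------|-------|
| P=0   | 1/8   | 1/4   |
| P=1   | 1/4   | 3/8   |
Distribution 1 (A, B):
Marginal P(A) (row sums):
  P(A=0) = 7/12 + 0 + 0 = 7/12
  P(A=1) = 0 + 1/6 + 0 = 1/6
  P(A=2) = 0 + 0 + 1/4 = 1/4
Marginal P(B) (column sums):
  P(B=0) = 7/12 + 0 + 0 = 7/12
  P(B=1) = 0 + 1/6 + 0 = 1/6
  P(B=2) = 0 + 0 + 1/4 = 1/4

H(A) = -[(7/12)·log₂(7/12) + (1/6)·log₂(1/6) + (1/4)·log₂(1/4)]
  = 0.4536 + 0.4308 + 0.5000
  = 1.3844 bits
H(B) = -[(7/12)·log₂(7/12) + (1/6)·log₂(1/6) + (1/4)·log₂(1/4)]
  = 0.4536 + 0.4308 + 0.5000
  = 1.3844 bits
H(A,B) = -[(7/12)·log₂(7/12) + (1/6)·log₂(1/6) + (1/4)·log₂(1/4)]
  = 0.4536 + 0.4308 + 0.5000
  = 1.3844 bits

I(A;B) = H(A) + H(B) - H(A,B)
  = 1.3844 + 1.3844 - 1.3844
  = 1.3844 bits

Distribution 2 (P, Q):
Marginal P(P) (row sums):
  P(P=0) = 1/8 + 1/4 = 3/8
  P(P=1) = 1/4 + 3/8 = 5/8
Marginal P(Q) (column sums):
  P(Q=0) = 1/8 + 1/4 = 3/8
  P(Q=1) = 1/4 + 3/8 = 5/8

H(P) = -[(3/8)·log₂(3/8) + (5/8)·log₂(5/8)]
  = 0.5306 + 0.4238
  = 0.9544 bits
H(Q) = -[(3/8)·log₂(3/8) + (5/8)·log₂(5/8)]
  = 0.5306 + 0.4238
  = 0.9544 bits
H(P,Q) = -[(1/8)·log₂(1/8) + (1/4)·log₂(1/4) + (1/4)·log₂(1/4) + (3/8)·log₂(3/8)]
  = 0.3750 + 0.5000 + 0.5000 + 0.5306
  = 1.9056 bits

I(P;Q) = H(P) + H(Q) - H(P,Q)
  = 0.9544 + 0.9544 - 1.9056
  = 0.0032 bits

I(A;B) = 1.3844 bits > I(P;Q) = 0.0032 bits, so (A, B) has the higher mutual information (stronger dependence).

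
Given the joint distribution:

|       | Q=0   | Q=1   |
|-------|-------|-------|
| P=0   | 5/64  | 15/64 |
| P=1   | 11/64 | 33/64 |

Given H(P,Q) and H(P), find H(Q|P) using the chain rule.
From the chain rule: H(P,Q) = H(P) + H(Q|P)
Therefore: H(Q|P) = H(P,Q) - H(P)

H(P,Q) = -[(5/64)·log₂(5/64) + (15/64)·log₂(15/64) + (11/64)·log₂(11/64) + (33/64)·log₂(33/64)]
  = 0.2873 + 0.4906 + 0.4367 + 0.4927
  = 1.7073 bits
Marginal P(P) (row sums):
  P(P=0) = 5/64 + 15/64 = 5/16
  P(P=1) = 11/64 + 33/64 = 11/16
H(P) = -[(5/16)·log₂(5/16) + (11/16)·log₂(11/16)]
  = 0.5244 + 0.3716
  = 0.8960 bits

H(Q|P) = 1.7073 - 0.8960 = 0.8113 bits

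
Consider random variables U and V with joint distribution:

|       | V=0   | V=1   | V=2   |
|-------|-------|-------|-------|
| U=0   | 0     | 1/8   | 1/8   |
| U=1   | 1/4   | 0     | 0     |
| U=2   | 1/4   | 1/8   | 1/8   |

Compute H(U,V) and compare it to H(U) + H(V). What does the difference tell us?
Marginal P(U) (row sums):
  P(U=0) = 0 + 1/8 + 1/8 = 1/4
  P(U=1) = 1/4 + 0 + 0 = 1/4
  P(U=2) = 1/4 + 1/8 + 1/8 = 1/2
Marginal P(V) (column sums):
  P(V=0) = 0 + 1/4 + 1/4 = 1/2
  P(V=1) = 1/8 + 0 + 1/8 = 1/4
  P(V=2) = 1/8 + 0 + 1/8 = 1/4

H(U,V) = -[(1/8)·log₂(1/8) + (1/8)·log₂(1/8) + (1/4)·log₂(1/4) + (1/4)·log₂(1/4) + (1/8)·log₂(1/8) + (1/8)·log₂(1/8)]
  = 0.3750 + 0.3750 + 0.5000 + 0.5000 + 0.3750 + 0.3750
  = 2.5000 bits
H(U) = -[(1/4)·log₂(1/4) + (1/4)·log₂(1/4) + (1/2)·log₂(1/2)]
  = 0.5000 + 0.5000 + 0.5000
  = 1.5000 bits
H(V) = -[(1/2)·log₂(1/2) + (1/4)·log₂(1/4) + (1/4)·log₂(1/4)]
  = 0.5000 + 0.5000 + 0.5000
  = 1.5000 bits

H(U) + H(V) = 1.5000 + 1.5000 = 3.0000 bits
Difference: H(U) + H(V) - H(U,V) = 3.0000 - 2.5000 = 0.5000 bits = I(U;V)

The difference is the mutual information; it is positive here, so U and V are dependent (knowing one reduces uncertainty about the other by 0.5000 bits).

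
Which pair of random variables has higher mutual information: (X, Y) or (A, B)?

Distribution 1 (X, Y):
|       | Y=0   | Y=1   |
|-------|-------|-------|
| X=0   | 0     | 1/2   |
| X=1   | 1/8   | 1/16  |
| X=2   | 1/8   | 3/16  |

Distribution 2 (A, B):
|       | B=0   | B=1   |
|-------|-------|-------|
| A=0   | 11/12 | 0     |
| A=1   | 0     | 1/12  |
Distribution 1 (X, Y):
Marginal P(X) (row sums):
  P(X=0) = 0 + 1/2 = 1/2
  P(X=1) = 1/8 + 1/16 = 3/16
  P(X=2) = 1/8 + 3/16 = 5/16
Marginal P(Y) (column sums):
  P(Y=0) = 0 + 1/8 + 1/8 = 1/4
  P(Y=1) = 1/2 + 1/16 + 3/16 = 3/4

H(X) = -[(1/2)·log₂(1/2) + (3/16)·log₂(3/16) + (5/16)·log₂(5/16)]
  = 0.5000 + 0.4528 + 0.5244
  = 1.4772 bits
H(Y) = -[(1/4)·log₂(1/4) + (3/4)·log₂(3/4)]
  = 0.5000 + 0.3113
  = 0.8113 bits
H(X,Y) = -[(1/2)·log₂(1/2) + (1/8)·log₂(1/8) + (1/16)·log₂(1/16) + (1/8)·log₂(1/8) + (3/16)·log₂(3/16)]
  = 0.5000 + 0.3750 + 0.2500 + 0.3750 + 0.4528
  = 1.9528 bits

I(X;Y) = H(X) + H(Y) - H(X,Y)
  = 1.4772 + 0.8113 - 1.9528
  = 0.3357 bits

Distribution 2 (A, B):
Marginal P(A) (row sums):
  P(A=0) = 11/12 + 0 = 11/12
  P(A=1) = 0 + 1/12 = 1/12
Marginal P(B) (column sums):
  P(B=0) = 11/12 + 0 = 11/12
  P(B=1) = 0 + 1/12 = 1/12

H(A) = -[(11/12)·log₂(11/12) + (1/12)·log₂(1/12)]
  = 0.1151 + 0.2987
  = 0.4138 bits
H(B) = -[(11/12)·log₂(11/12) + (1/12)·log₂(1/12)]
  = 0.1151 + 0.2987
  = 0.4138 bits
H(A,B) = -[(11/12)·log₂(11/12) + (1/12)·log₂(1/12)]
  = 0.1151 + 0.2987
  = 0.4138 bits

I(A;B) = H(A) + H(B) - H(A,B)
  = 0.4138 + 0.4138 - 0.4138
  = 0.4138 bits

I(A;B) = 0.4138 bits > I(X;Y) = 0.3357 bits, so (A, B) has the higher mutual information (stronger dependence).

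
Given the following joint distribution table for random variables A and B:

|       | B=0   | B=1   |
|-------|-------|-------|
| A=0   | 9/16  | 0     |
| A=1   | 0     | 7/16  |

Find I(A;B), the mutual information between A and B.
Marginal P(A) (row sums):
  P(A=0) = 9/16 + 0 = 9/16
  P(A=1) = 0 + 7/16 = 7/16
Marginal P(B) (column sums):
  P(B=0) = 9/16 + 0 = 9/16
  P(B=1) = 0 + 7/16 = 7/16

H(A) = -[(9/16)·log₂(9/16) + (7/16)·log₂(7/16)]
  = 0.4669 + 0.5218
  = 0.9887 bits
H(B) = -[(9/16)·log₂(9/16) + (7/16)·log₂(7/16)]
  = 0.4669 + 0.5218
  = 0.9887 bits
H(A,B) = -[(9/16)·log₂(9/16) + (7/16)·log₂(7/16)]
  = 0.4669 + 0.5218
  = 0.9887 bits

I(A;B) = H(A) + H(B) - H(A,B)
  = 0.9887 + 0.9887 - 0.9887
  = 0.9887 bits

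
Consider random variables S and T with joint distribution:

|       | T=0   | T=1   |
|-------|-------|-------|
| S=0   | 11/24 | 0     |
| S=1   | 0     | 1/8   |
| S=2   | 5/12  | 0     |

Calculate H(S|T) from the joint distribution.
Marginal P(T) (column sums):
  P(T=0) = 11/24 + 0 + 5/12 = 7/8
  P(T=1) = 0 + 1/8 + 0 = 1/8

H(S|T) = -Σ P(S,T)·log₂ P(S|T), where P(S|T) = P(S,T) / P(T)
  (cells with P(S,T) = 0 contribute 0)
  (S=0,T=0): P(S|T) = (11/24)/(7/8) = 11/21;  -(11/24)·log₂(11/21) = 0.4276
  (S=1,T=1): P(S|T) = (1/8)/(1/8) = 1;  -(1/8)·log₂(1) = 0.0000
  (S=2,T=0): P(S|T) = (5/12)/(7/8) = 10/21;  -(5/12)·log₂(10/21) = 0.4460
H(S|T) = 0.4276 + 0.0000 + 0.4460
  = 0.8736 bits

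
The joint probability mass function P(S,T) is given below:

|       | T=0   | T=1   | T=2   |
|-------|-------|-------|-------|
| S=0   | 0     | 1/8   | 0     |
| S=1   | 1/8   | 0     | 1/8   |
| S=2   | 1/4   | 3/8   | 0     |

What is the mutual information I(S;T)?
Marginal P(S) (row sums):
  P(S=0) = 0 + 1/8 + 0 = 1/8
  P(S=1) = 1/8 + 0 + 1/8 = 1/4
  P(S=2) = 1/4 + 3/8 + 0 = 5/8
Marginal P(T) (column sums):
  P(T=0) = 0 + 1/8 + 1/4 = 3/8
  P(T=1) = 1/8 + 0 + 3/8 = 1/2
  P(T=2) = 0 + 1/8 + 0 = 1/8

H(S) = -[(1/8)·log₂(1/8) + (1/4)·log₂(1/4) + (5/8)·log₂(5/8)]
  = 0.3750 + 0.5000 + 0.4238
  = 1.2988 bits
H(T) = -[(3/8)·log₂(3/8) + (1/2)·log₂(1/2) + (1/8)·log₂(1/8)]
  = 0.5306 + 0.5000 + 0.3750
  = 1.4056 bits
H(S,T) = -[(1/8)·log₂(1/8) + (1/8)·log₂(1/8) + (1/8)·log₂(1/8) + (1/4)·log₂(1/4) + (3/8)·log₂(3/8)]
  = 0.3750 + 0.3750 + 0.3750 + 0.5000 + 0.5306
  = 2.1556 bits

I(S;T) = H(S) + H(T) - H(S,T)
  = 1.2988 + 1.4056 - 2.1556
  = 0.5488 bits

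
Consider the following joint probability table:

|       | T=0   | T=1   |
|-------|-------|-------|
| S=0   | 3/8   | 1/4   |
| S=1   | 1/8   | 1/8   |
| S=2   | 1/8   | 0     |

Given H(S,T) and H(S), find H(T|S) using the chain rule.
From the chain rule: H(S,T) = H(S) + H(T|S)
Therefore: H(T|S) = H(S,T) - H(S)

H(S,T) = -[(3/8)·log₂(3/8) + (1/4)·log₂(1/4) + (1/8)·log₂(1/8) + (1/8)·log₂(1/8) + (1/8)·log₂(1/8)]
  = 0.5306 + 0.5000 + 0.3750 + 0.3750 + 0.3750
  = 2.1556 bits
Marginal P(S) (row sums):
  P(S=0) = 3/8 + 1/4 = 5/8
  P(S=1) = 1/8 + 1/8 = 1/4
  P(S=2) = 1/8 + 0 = 1/8
H(S) = -[(5/8)·log₂(5/8) + (1/4)·log₂(1/4) + (1/8)·log₂(1/8)]
  = 0.4238 + 0.5000 + 0.3750
  = 1.2988 bits

H(T|S) = 2.1556 - 1.2988 = 0.8568 bits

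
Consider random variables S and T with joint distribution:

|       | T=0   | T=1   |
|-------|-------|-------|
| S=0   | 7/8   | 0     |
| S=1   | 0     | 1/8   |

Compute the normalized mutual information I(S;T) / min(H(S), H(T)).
Marginal P(S) (row sums):
  P(S=0) = 7/8 + 0 = 7/8
  P(S=1) = 0 + 1/8 = 1/8
Marginal P(T) (column sums):
  P(T=0) = 7/8 + 0 = 7/8
  P(T=1) = 0 + 1/8 = 1/8

H(S) = -[(7/8)·log₂(7/8) + (1/8)·log₂(1/8)]
  = 0.1686 + 0.3750
  = 0.5436 bits
H(T) = -[(7/8)·log₂(7/8) + (1/8)·log₂(1/8)]
  = 0.1686 + 0.3750
  = 0.5436 bits
H(S,T) = -[(7/8)·log₂(7/8) + (1/8)·log₂(1/8)]
  = 0.1686 + 0.3750
  = 0.5436 bits

I(S;T) = H(S) + H(T) - H(S,T)
  = 0.5436 + 0.5436 - 0.5436
  = 0.5436 bits

min(H(S), H(T)) = min(0.5436, 0.5436) = 0.5436 bits
Normalized MI = 0.5436 / 0.5436 = 1.0000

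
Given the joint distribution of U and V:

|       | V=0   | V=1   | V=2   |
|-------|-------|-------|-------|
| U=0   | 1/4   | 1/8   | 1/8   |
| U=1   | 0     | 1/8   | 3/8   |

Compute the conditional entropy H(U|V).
Marginal P(V) (column sums):
  P(V=0) = 1/4 + 0 = 1/4
  P(V=1) = 1/8 + 1/8 = 1/4
  P(V=2) = 1/8 + 3/8 = 1/2

H(U|V) = -Σ P(U,V)·log₂ P(U|V), where P(U|V) = P(U,V) / P(V)
  (cells with P(U,V) = 0 contribute 0)
  (U=0,V=0): P(U|V) = (1/4)/(1/4) = 1;  -(1/4)·log₂(1) = 0.0000
  (U=0,V=1): P(U|V) = (1/8)/(1/4) = 1/2;  -(1/8)·log₂(1/2) = 0.1250
  (U=0,V=2): P(U|V) = (1/8)/(1/2) = 1/4;  -(1/8)·log₂(1/4) = 0.2500
  (U=1,V=1): P(U|V) = (1/8)/(1/4) = 1/2;  -(1/8)·log₂(1/2) = 0.1250
  (U=1,V=2): P(U|V) = (3/8)/(1/2) = 3/4;  -(3/8)·log₂(3/4) = 0.1556
H(U|V) = 0.0000 + 0.1250 + 0.2500 + 0.1250 + 0.1556
  = 0.6556 bits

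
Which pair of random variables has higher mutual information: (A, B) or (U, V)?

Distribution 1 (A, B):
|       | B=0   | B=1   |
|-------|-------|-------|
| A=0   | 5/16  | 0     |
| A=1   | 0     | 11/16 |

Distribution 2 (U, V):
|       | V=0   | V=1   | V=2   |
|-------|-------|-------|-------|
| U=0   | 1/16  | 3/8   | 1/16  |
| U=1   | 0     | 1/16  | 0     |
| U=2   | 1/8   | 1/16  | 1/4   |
Distribution 1 (A, B):
Marginal P(A) (row sums):
  P(A=0) = 5/16 + 0 = 5/16
  P(A=1) = 0 + 11/16 = 11/16
Marginal P(B) (column sums):
  P(B=0) = 5/16 + 0 = 5/16
  P(B=1) = 0 + 11/16 = 11/16

H(A) = -[(5/16)·log₂(5/16) + (11/16)·log₂(11/16)]
  = 0.5244 + 0.3716
  = 0.8960 bits
H(B) = -[(5/16)·log₂(5/16) + (11/16)·log₂(11/16)]
  = 0.5244 + 0.3716
  = 0.8960 bits
H(A,B) = -[(5/16)·log₂(5/16) + (11/16)·log₂(11/16)]
  = 0.5244 + 0.3716
  = 0.8960 bits

I(A;B) = H(A) + H(B) - H(A,B)
  = 0.8960 + 0.8960 - 0.8960
  = 0.8960 bits

Distribution 2 (U, V):
Marginal P(U) (row sums):
  P(U=0) = 1/16 + 3/8 + 1/16 = 1/2
  P(U=1) = 0 + 1/16 + 0 = 1/16
  P(U=2) = 1/8 + 1/16 + 1/4 = 7/16
Marginal P(V) (column sums):
  P(V=0) = 1/16 + 0 + 1/8 = 3/16
  P(V=1) = 3/8 + 1/16 + 1/16 = 1/2
  P(V=2) = 1/16 + 0 + 1/4 = 5/16

H(U) = -[(1/2)·log₂(1/2) + (1/16)·log₂(1/16) + (7/16)·log₂(7/16)]
  = 0.5000 + 0.2500 + 0.5218
  = 1.2718 bits
H(V) = -[(3/16)·log₂(3/16) + (1/2)·log₂(1/2) + (5/16)·log₂(5/16)]
  = 0.4528 + 0.5000 + 0.5244
  = 1.4772 bits
H(U,V) = -[(1/16)·log₂(1/16) + (3/8)·log₂(3/8) + (1/16)·log₂(1/16) + (1/16)·log₂(1/16) + (1/8)·log₂(1/8) + (1/16)·log₂(1/16) + (1/4)·log₂(1/4)]
  = 0.2500 + 0.5306 + 0.2500 + 0.2500 + 0.3750 + 0.2500 + 0.5000
  = 2.4056 bits

I(U;V) = H(U) + H(V) - H(U,V)
  = 1.2718 + 1.4772 - 2.4056
  = 0.3434 bits

I(A;B) = 0.8960 bits > I(U;V) = 0.3434 bits, so (A, B) has the higher mutual information (stronger dependence).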